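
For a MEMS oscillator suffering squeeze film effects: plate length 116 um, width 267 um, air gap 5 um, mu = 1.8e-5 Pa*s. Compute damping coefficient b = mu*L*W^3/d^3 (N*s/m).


Step 1: Convert to SI.
L = 116e-6 m, W = 267e-6 m, d = 5e-6 m
Step 2: W^3 = (267e-6)^3 = 1.90e-11 m^3
Step 3: d^3 = (5e-6)^3 = 1.25e-16 m^3
Step 4: b = 1.8e-5 * 116e-6 * 1.90e-11 / 1.25e-16
b = 3.18e-04 N*s/m


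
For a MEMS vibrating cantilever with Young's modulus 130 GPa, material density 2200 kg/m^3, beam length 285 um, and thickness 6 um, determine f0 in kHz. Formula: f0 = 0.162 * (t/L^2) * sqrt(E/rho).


Step 1: Convert units to SI.
t_SI = 6e-6 m, L_SI = 285e-6 m
Step 2: Calculate sqrt(E/rho).
sqrt(130e9 / 2200) = 7687.06 m/s
Step 3: Compute f0.
f0 = 0.162 * 6e-6 / (285e-6)^2 * 7687.06 = 91989.2 Hz = 91.99 kHz


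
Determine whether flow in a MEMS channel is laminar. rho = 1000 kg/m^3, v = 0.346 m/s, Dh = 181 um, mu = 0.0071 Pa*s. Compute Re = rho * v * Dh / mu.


Step 1: Convert Dh to meters: Dh = 181e-6 m
Step 2: Re = rho * v * Dh / mu
Re = 1000 * 0.346 * 181e-6 / 0.0071
Re = 8.821
Since Re = 8.821 is below ~2300, the flow is laminar.


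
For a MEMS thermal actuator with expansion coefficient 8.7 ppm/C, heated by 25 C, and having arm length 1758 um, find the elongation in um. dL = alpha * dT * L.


Step 1: Convert CTE: alpha = 8.7 ppm/C = 8.7e-6 /C
Step 2: dL = 8.7e-6 * 25 * 1758
dL = 0.3824 um


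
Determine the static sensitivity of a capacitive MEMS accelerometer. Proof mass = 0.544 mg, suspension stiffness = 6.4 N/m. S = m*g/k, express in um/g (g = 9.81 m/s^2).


Step 1: Convert mass: m = 0.544 mg = 5.44e-07 kg
Step 2: S = m * g / k = 5.44e-07 * 9.81 / 6.4
Step 3: S = 8.34e-07 m/g
Step 4: Convert to um/g: S = 0.834 um/g


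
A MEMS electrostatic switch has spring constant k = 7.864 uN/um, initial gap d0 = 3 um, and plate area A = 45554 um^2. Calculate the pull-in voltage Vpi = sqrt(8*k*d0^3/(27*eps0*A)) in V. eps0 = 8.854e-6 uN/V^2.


Step 1: Compute numerator: 8 * k * d0^3 = 8 * 7.864 * 3^3 = 1698.624
Step 2: Compute denominator: 27 * eps0 * A = 27 * 8.854e-6 * 45554 = 10.890048
Step 3: Vpi = sqrt(1698.624 / 10.890048)
Vpi = 12.49 V


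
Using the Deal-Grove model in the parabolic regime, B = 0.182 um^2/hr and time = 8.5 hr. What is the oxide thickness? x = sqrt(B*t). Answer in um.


Step 1: Compute B*t = 0.182 * 8.5 = 1.547
Step 2: x = sqrt(1.547)
x = 1.244 um


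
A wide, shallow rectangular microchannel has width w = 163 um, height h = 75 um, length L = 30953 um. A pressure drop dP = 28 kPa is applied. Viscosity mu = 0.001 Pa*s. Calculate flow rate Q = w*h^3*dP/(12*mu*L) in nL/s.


Step 1: Convert all dimensions to SI (meters).
w = 163e-6 m, h = 75e-6 m, L = 30953e-6 m, dP = 28e3 Pa
Step 2: Q = w * h^3 * dP / (12 * mu * L)
Q = 163e-6 * (75e-6)^3 * 28e3 / (12 * 0.001 * 30953e-6) = 5.18376652e-09 m^3/s
Step 3: Convert Q from m^3/s to nL/s (1 m^3 = 1e12 nL, so multiply by 1e12).
Q = 5183.767 nL/s


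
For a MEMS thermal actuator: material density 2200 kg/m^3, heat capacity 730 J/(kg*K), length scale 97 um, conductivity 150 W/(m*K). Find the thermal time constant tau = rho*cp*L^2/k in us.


Step 1: Convert L to m: L = 97e-6 m
Step 2: L^2 = (97e-6)^2 = 9.409e-09 m^2
Step 3: tau = 2200 * 730 * 9.409e-09 / 150 = 1.0073903e-04 s
Step 4: Convert to microseconds (multiply by 1e6).
tau = 100.739 us


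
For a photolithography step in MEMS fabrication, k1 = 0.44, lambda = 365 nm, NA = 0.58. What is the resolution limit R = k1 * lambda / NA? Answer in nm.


Step 1: Identify values: k1 = 0.44, lambda = 365 nm, NA = 0.58
Step 2: R = k1 * lambda / NA
R = 0.44 * 365 / 0.58
R = 276.9 nm


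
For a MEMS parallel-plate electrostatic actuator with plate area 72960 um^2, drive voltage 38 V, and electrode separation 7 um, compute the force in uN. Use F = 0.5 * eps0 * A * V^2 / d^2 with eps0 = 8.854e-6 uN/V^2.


Step 1: Identify parameters.
eps0 = 8.854e-6 uN/V^2, A = 72960 um^2, V = 38 V, d = 7 um
Step 2: Compute V^2 = 38^2 = 1444
Step 3: Compute d^2 = 7^2 = 49
Step 4: F = 0.5 * 8.854e-6 * 72960 * 1444 / 49
F = 9.518 uN


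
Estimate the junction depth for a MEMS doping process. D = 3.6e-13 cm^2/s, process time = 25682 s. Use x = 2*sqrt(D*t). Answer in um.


Step 1: Compute D*t = 3.6e-13 * 25682 = 9.24552e-09 cm^2
Step 2: sqrt(D*t) = 9.61536e-05 cm
Step 3: x = 2 * 9.61536e-05 cm = 1.923072e-04 cm
Step 4: Convert to um (1 cm = 1e4 um): x = 1.923 um


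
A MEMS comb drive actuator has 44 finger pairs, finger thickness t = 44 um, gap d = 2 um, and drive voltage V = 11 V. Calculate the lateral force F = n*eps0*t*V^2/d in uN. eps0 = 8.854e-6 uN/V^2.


Step 1: Parameters: n=44, eps0=8.854e-6 uN/V^2, t=44 um, V=11 V, d=2 um
Step 2: V^2 = 121
Step 3: F = 44 * 8.854e-6 * 44 * 121 / 2
F = 1.037 uN


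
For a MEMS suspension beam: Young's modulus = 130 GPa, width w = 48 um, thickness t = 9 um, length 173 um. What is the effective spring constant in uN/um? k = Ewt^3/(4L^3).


Step 1: Convert E to consistent units (1 GPa = 1000 uN/um^2).
E = 130 GPa = 130000 uN/um^2
Step 2: Compute t^3 = 9^3 = 729
Step 3: Compute L^3 = 173^3 = 5177717
Step 4: k = 130000 * 48 * 729 / (4 * 5177717)
k = 219.6412 uN/um


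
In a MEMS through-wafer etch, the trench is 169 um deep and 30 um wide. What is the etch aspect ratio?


Step 1: AR = depth / width
Step 2: AR = 169 / 30
AR = 5.6


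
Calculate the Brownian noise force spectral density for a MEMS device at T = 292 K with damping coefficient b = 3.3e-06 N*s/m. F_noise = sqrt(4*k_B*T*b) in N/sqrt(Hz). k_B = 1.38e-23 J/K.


Step 1: Compute 4 * k_B * T * b
= 4 * 1.38e-23 * 292 * 3.3e-06
= 5.3191e-26 N^2/Hz
Step 2: F_noise = sqrt(5.3191e-26)
F_noise = 2.31e-13 N/sqrt(Hz)


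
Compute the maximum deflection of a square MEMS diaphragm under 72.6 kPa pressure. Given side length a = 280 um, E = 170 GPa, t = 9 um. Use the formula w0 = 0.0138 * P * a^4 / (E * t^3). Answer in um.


Step 1: Convert pressure to compatible units (E is in GPa, so P in GPa).
P = 72.6 kPa = 72.6e-6 GPa
Step 2: Compute numerator: 0.0138 * P * a^4.
a^4 = 280^4 = 6146560000
numerator = 0.0138 * 72.6e-6 * 6146560000 = 6.1581e+03
Step 3: Compute denominator: E * t^3 = 170 * 9^3 = 123930
Step 4: w0 = numerator / denominator = 6.1581e+03 / 123930 = 0.0497 um


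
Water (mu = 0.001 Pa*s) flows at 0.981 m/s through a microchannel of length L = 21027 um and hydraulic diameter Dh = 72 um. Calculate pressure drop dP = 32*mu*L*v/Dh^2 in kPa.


Step 1: Convert to SI: L = 21027e-6 m, Dh = 72e-6 m
Step 2: dP = 32 * 0.001 * 21027e-6 * 0.981 / (72e-6)^2
Step 3: dP = 127330.17 Pa
Step 4: Convert to kPa: dP = 127.33 kPa


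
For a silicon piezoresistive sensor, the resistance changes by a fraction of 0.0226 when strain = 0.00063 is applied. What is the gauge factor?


Step 1: Identify values.
dR/R = 0.0226, strain = 0.00063
Step 2: GF = (dR/R) / strain = 0.0226 / 0.00063
GF = 35.9


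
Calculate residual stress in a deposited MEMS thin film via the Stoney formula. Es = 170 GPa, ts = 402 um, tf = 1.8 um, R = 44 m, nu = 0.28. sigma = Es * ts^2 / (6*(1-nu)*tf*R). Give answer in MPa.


Step 1: Compute numerator: Es * ts^2 = 170 * 402^2 = 27472680 (GPa*um^2)
Step 2: Compute denominator (R in um): 6*(1-nu)*tf*R = 6*0.72*1.8*44e6 = 342144000.0 (um^2)
Step 3: sigma (GPa) = 27472680 / 342144000.0 = 8.0296e-02 GPa
Step 4: Convert to MPa (x1000): sigma = 80.3 MPa


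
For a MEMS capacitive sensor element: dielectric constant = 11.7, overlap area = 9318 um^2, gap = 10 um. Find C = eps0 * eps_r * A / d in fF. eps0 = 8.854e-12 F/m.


Step 1: Convert area to m^2: A = 9318e-12 m^2
Step 2: Convert gap to m: d = 10e-6 m
Step 3: C = eps0 * eps_r * A / d
C = 8.854e-12 * 11.7 * 9318e-12 / 10e-6
Step 4: Convert to fF (multiply by 1e15).
C = 96.53 fF


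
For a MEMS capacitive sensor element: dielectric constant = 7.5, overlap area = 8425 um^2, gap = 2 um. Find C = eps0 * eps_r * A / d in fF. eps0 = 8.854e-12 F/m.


Step 1: Convert area to m^2: A = 8425e-12 m^2
Step 2: Convert gap to m: d = 2e-6 m
Step 3: C = eps0 * eps_r * A / d
C = 8.854e-12 * 7.5 * 8425e-12 / 2e-6
Step 4: Convert to fF (multiply by 1e15).
C = 279.73 fF


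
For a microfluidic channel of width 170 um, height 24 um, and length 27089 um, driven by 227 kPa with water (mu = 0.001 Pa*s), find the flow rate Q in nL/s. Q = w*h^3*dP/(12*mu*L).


Step 1: Convert all dimensions to SI (meters).
w = 170e-6 m, h = 24e-6 m, L = 27089e-6 m, dP = 227e3 Pa
Step 2: Q = w * h^3 * dP / (12 * mu * L)
Q = 170e-6 * (24e-6)^3 * 227e3 / (12 * 0.001 * 27089e-6) = 1.64109712e-09 m^3/s
Step 3: Convert Q from m^3/s to nL/s (1 m^3 = 1e12 nL, so multiply by 1e12).
Q = 1641.097 nL/s


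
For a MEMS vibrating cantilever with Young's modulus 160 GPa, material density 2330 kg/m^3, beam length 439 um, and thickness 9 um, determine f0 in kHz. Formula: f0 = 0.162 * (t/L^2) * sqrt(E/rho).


Step 1: Convert units to SI.
t_SI = 9e-6 m, L_SI = 439e-6 m
Step 2: Calculate sqrt(E/rho).
sqrt(160e9 / 2330) = 8286.71 m/s
Step 3: Compute f0.
f0 = 0.162 * 9e-6 / (439e-6)^2 * 8286.71 = 62691.8 Hz = 62.69 kHz


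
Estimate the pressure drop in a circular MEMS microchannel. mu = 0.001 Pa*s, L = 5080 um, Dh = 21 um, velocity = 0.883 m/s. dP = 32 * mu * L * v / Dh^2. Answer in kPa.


Step 1: Convert to SI: L = 5080e-6 m, Dh = 21e-6 m
Step 2: dP = 32 * 0.001 * 5080e-6 * 0.883 / (21e-6)^2
Step 3: dP = 325488.62 Pa
Step 4: Convert to kPa: dP = 325.49 kPa


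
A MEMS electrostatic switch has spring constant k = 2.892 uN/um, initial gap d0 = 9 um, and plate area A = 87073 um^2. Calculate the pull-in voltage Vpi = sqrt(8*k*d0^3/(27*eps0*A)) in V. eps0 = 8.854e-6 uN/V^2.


Step 1: Compute numerator: 8 * k * d0^3 = 8 * 2.892 * 9^3 = 16866.144
Step 2: Compute denominator: 27 * eps0 * A = 27 * 8.854e-6 * 87073 = 20.815497
Step 3: Vpi = sqrt(16866.144 / 20.815497)
Vpi = 28.47 V


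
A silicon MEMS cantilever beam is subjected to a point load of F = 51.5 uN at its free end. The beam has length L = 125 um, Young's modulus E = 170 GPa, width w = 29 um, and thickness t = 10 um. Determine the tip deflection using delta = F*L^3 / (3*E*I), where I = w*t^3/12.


Step 1: Calculate the second moment of area.
I = w * t^3 / 12 = 29 * 10^3 / 12 = 2416.6667 um^4
Step 2: Convert E to consistent units (1 GPa = 1000 uN/um^2).
E = 170 GPa = 170000 uN/um^2
Step 3: Calculate tip deflection.
delta = F * L^3 / (3 * E * I)
delta = 51.5 * 125^3 / (3 * 170000 * 2416.6667)
delta = 0.0816 um


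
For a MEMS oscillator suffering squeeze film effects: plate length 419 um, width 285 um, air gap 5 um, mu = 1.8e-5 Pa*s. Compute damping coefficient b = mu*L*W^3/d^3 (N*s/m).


Step 1: Convert to SI.
L = 419e-6 m, W = 285e-6 m, d = 5e-6 m
Step 2: W^3 = (285e-6)^3 = 2.31e-11 m^3
Step 3: d^3 = (5e-6)^3 = 1.25e-16 m^3
Step 4: b = 1.8e-5 * 419e-6 * 2.31e-11 / 1.25e-16
b = 1.40e-03 N*s/m


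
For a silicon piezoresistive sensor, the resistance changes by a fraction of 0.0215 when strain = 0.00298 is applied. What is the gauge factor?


Step 1: Identify values.
dR/R = 0.0215, strain = 0.00298
Step 2: GF = (dR/R) / strain = 0.0215 / 0.00298
GF = 7.2


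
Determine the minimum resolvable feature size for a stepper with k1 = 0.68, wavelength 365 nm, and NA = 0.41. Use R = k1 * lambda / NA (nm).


Step 1: Identify values: k1 = 0.68, lambda = 365 nm, NA = 0.41
Step 2: R = k1 * lambda / NA
R = 0.68 * 365 / 0.41
R = 605.4 nm


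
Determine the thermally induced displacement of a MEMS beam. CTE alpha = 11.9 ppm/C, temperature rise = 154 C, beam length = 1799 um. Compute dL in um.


Step 1: Convert CTE: alpha = 11.9 ppm/C = 11.9e-6 /C
Step 2: dL = 11.9e-6 * 154 * 1799
dL = 3.2968 um


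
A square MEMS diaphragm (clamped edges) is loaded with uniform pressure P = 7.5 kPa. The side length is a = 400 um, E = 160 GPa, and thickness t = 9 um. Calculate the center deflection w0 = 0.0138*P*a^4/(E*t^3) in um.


Step 1: Convert pressure to compatible units (E is in GPa, so P in GPa).
P = 7.5 kPa = 7.5e-6 GPa
Step 2: Compute numerator: 0.0138 * P * a^4.
a^4 = 400^4 = 25600000000
numerator = 0.0138 * 7.5e-6 * 25600000000 = 2.6496e+03
Step 3: Compute denominator: E * t^3 = 160 * 9^3 = 116640
Step 4: w0 = numerator / denominator = 2.6496e+03 / 116640 = 0.0227 um


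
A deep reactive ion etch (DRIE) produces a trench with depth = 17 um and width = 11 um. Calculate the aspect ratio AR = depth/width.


Step 1: AR = depth / width
Step 2: AR = 17 / 11
AR = 1.5


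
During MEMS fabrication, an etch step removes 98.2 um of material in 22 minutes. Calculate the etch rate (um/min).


Step 1: Etch rate = depth / time
Step 2: rate = 98.2 / 22
rate = 4.464 um/min


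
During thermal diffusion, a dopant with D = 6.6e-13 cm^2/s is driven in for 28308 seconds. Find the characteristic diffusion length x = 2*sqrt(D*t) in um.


Step 1: Compute D*t = 6.6e-13 * 28308 = 1.868328e-08 cm^2
Step 2: sqrt(D*t) = 1.36687e-04 cm
Step 3: x = 2 * 1.36687e-04 cm = 2.73374e-04 cm
Step 4: Convert to um (1 cm = 1e4 um): x = 2.734 um


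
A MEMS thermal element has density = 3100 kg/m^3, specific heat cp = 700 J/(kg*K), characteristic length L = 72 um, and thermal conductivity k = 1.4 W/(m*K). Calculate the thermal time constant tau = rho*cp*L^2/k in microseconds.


Step 1: Convert L to m: L = 72e-6 m
Step 2: L^2 = (72e-6)^2 = 5.184e-09 m^2
Step 3: tau = 3100 * 700 * 5.184e-09 / 1.4 = 8.0352e-03 s
Step 4: Convert to microseconds (multiply by 1e6).
tau = 8035.2 us


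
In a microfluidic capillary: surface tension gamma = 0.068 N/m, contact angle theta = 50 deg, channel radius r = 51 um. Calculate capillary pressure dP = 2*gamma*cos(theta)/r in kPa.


Step 1: cos(50 deg) = 0.6428
Step 2: Convert r to m: r = 51e-6 m
Step 3: dP = 2 * 0.068 * 0.6428 / 51e-6 = 1714.1 Pa
Step 4: Convert Pa to kPa (divide by 1000).
dP = 1.71 kPa


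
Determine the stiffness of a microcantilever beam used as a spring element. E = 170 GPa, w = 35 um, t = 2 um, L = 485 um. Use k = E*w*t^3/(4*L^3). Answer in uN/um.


Step 1: Convert E to consistent units (1 GPa = 1000 uN/um^2).
E = 170 GPa = 170000 uN/um^2
Step 2: Compute t^3 = 2^3 = 8
Step 3: Compute L^3 = 485^3 = 114084125
Step 4: k = 170000 * 35 * 8 / (4 * 114084125)
k = 0.1043 uN/um


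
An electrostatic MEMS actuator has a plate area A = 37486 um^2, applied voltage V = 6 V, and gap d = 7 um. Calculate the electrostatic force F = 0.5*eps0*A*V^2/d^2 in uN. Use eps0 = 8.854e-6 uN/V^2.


Step 1: Identify parameters.
eps0 = 8.854e-6 uN/V^2, A = 37486 um^2, V = 6 V, d = 7 um
Step 2: Compute V^2 = 6^2 = 36
Step 3: Compute d^2 = 7^2 = 49
Step 4: F = 0.5 * 8.854e-6 * 37486 * 36 / 49
F = 0.122 uN


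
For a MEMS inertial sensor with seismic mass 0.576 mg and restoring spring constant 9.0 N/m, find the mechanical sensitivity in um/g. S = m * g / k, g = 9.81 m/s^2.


Step 1: Convert mass: m = 0.576 mg = 5.76e-07 kg
Step 2: S = m * g / k = 5.76e-07 * 9.81 / 9.0
Step 3: S = 6.28e-07 m/g
Step 4: Convert to um/g: S = 0.628 um/g


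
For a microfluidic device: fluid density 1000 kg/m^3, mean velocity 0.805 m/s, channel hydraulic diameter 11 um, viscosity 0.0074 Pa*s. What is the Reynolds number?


Step 1: Convert Dh to meters: Dh = 11e-6 m
Step 2: Re = rho * v * Dh / mu
Re = 1000 * 0.805 * 11e-6 / 0.0074
Re = 1.197


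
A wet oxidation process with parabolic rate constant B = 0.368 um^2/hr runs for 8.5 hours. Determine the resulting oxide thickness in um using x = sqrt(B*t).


Step 1: Compute B*t = 0.368 * 8.5 = 3.128
Step 2: x = sqrt(3.128)
x = 1.769 um


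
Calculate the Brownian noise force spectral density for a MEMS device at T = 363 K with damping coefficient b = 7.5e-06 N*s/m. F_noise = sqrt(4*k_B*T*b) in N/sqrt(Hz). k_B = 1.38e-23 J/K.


Step 1: Compute 4 * k_B * T * b
= 4 * 1.38e-23 * 363 * 7.5e-06
= 1.5028e-25 N^2/Hz
Step 2: F_noise = sqrt(1.5028e-25)
F_noise = 3.88e-13 N/sqrt(Hz)


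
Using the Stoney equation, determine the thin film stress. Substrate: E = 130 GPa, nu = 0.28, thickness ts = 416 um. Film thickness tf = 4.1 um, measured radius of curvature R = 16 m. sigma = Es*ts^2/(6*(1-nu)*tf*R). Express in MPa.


Step 1: Compute numerator: Es * ts^2 = 130 * 416^2 = 22497280 (GPa*um^2)
Step 2: Compute denominator (R in um): 6*(1-nu)*tf*R = 6*0.72*4.1*16e6 = 283392000.0 (um^2)
Step 3: sigma (GPa) = 22497280 / 283392000.0 = 7.9386e-02 GPa
Step 4: Convert to MPa (x1000): sigma = 79.4 MPa


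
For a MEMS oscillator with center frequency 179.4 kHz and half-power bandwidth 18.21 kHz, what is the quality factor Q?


Step 1: Q = f0 / bandwidth
Step 2: Q = 179.4 / 18.21
Q = 9.9


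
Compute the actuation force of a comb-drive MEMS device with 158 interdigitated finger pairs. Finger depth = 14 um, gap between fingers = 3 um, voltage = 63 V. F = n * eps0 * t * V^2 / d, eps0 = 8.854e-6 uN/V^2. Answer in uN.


Step 1: Parameters: n=158, eps0=8.854e-6 uN/V^2, t=14 um, V=63 V, d=3 um
Step 2: V^2 = 3969
Step 3: F = 158 * 8.854e-6 * 14 * 3969 / 3
F = 25.911 uN


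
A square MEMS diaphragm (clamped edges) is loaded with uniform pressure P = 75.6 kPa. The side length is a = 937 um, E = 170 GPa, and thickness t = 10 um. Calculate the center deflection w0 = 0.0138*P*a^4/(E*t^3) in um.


Step 1: Convert pressure to compatible units (E is in GPa, so P in GPa).
P = 75.6 kPa = 75.6e-6 GPa
Step 2: Compute numerator: 0.0138 * P * a^4.
a^4 = 937^4 = 770829564961
numerator = 0.0138 * 75.6e-6 * 770829564961 = 8.041911e+05
Step 3: Compute denominator: E * t^3 = 170 * 10^3 = 170000
Step 4: w0 = numerator / denominator = 8.041911e+05 / 170000 = 4.7305 um


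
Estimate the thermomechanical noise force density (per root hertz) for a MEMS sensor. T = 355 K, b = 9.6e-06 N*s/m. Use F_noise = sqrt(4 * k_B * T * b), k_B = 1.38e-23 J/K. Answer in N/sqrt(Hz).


Step 1: Compute 4 * k_B * T * b
= 4 * 1.38e-23 * 355 * 9.6e-06
= 1.8812e-25 N^2/Hz
Step 2: F_noise = sqrt(1.8812e-25)
F_noise = 4.34e-13 N/sqrt(Hz)


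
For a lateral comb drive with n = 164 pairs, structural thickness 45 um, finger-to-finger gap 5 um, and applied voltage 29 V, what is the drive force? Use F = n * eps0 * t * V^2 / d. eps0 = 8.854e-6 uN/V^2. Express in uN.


Step 1: Parameters: n=164, eps0=8.854e-6 uN/V^2, t=45 um, V=29 V, d=5 um
Step 2: V^2 = 841
Step 3: F = 164 * 8.854e-6 * 45 * 841 / 5
F = 10.991 uN


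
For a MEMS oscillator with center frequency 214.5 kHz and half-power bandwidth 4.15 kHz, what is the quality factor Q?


Step 1: Q = f0 / bandwidth
Step 2: Q = 214.5 / 4.15
Q = 51.7


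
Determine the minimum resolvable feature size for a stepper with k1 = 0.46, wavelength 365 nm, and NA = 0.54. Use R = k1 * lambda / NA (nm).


Step 1: Identify values: k1 = 0.46, lambda = 365 nm, NA = 0.54
Step 2: R = k1 * lambda / NA
R = 0.46 * 365 / 0.54
R = 310.9 nm


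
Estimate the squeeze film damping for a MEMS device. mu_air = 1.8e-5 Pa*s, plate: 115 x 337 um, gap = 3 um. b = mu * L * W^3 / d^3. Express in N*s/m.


Step 1: Convert to SI.
L = 115e-6 m, W = 337e-6 m, d = 3e-6 m
Step 2: W^3 = (337e-6)^3 = 3.83e-11 m^3
Step 3: d^3 = (3e-6)^3 = 2.70e-17 m^3
Step 4: b = 1.8e-5 * 115e-6 * 3.83e-11 / 2.70e-17
b = 2.93e-03 N*s/m


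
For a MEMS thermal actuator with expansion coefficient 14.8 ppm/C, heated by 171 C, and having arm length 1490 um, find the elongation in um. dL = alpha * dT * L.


Step 1: Convert CTE: alpha = 14.8 ppm/C = 14.8e-6 /C
Step 2: dL = 14.8e-6 * 171 * 1490
dL = 3.7709 um


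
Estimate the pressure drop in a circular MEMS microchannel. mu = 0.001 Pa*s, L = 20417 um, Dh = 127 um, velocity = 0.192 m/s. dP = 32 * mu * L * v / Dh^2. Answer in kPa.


Step 1: Convert to SI: L = 20417e-6 m, Dh = 127e-6 m
Step 2: dP = 32 * 0.001 * 20417e-6 * 0.192 / (127e-6)^2
Step 3: dP = 7777.42 Pa
Step 4: Convert to kPa: dP = 7.78 kPa


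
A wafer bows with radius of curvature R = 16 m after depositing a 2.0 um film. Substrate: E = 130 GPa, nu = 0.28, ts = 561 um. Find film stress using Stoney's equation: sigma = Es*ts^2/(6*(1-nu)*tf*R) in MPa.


Step 1: Compute numerator: Es * ts^2 = 130 * 561^2 = 40913730 (GPa*um^2)
Step 2: Compute denominator (R in um): 6*(1-nu)*tf*R = 6*0.72*2.0*16e6 = 138240000.0 (um^2)
Step 3: sigma (GPa) = 40913730 / 138240000.0 = 2.95962e-01 GPa
Step 4: Convert to MPa (x1000): sigma = 296.0 MPa


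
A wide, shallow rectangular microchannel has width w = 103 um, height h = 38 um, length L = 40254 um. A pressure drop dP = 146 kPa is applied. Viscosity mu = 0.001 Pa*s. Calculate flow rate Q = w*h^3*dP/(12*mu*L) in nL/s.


Step 1: Convert all dimensions to SI (meters).
w = 103e-6 m, h = 38e-6 m, L = 40254e-6 m, dP = 146e3 Pa
Step 2: Q = w * h^3 * dP / (12 * mu * L)
Q = 103e-6 * (38e-6)^3 * 146e3 / (12 * 0.001 * 40254e-6) = 1.70824667e-09 m^3/s
Step 3: Convert Q from m^3/s to nL/s (1 m^3 = 1e12 nL, so multiply by 1e12).
Q = 1708.247 nL/s


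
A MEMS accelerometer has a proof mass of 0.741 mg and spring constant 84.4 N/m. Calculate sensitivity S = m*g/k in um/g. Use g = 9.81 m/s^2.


Step 1: Convert mass: m = 0.741 mg = 7.41e-07 kg
Step 2: S = m * g / k = 7.41e-07 * 9.81 / 84.4
Step 3: S = 8.61e-08 m/g
Step 4: Convert to um/g: S = 0.086 um/g


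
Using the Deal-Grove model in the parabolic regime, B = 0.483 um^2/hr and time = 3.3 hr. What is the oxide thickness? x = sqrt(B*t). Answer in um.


Step 1: Compute B*t = 0.483 * 3.3 = 1.5939
Step 2: x = sqrt(1.5939)
x = 1.262 um


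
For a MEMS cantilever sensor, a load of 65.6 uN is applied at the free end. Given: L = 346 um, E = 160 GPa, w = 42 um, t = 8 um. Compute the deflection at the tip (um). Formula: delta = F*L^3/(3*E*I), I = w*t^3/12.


Step 1: Calculate the second moment of area.
I = w * t^3 / 12 = 42 * 8^3 / 12 = 1792.0 um^4
Step 2: Convert E to consistent units (1 GPa = 1000 uN/um^2).
E = 160 GPa = 160000 uN/um^2
Step 3: Calculate tip deflection.
delta = F * L^3 / (3 * E * I)
delta = 65.6 * 346^3 / (3 * 160000 * 1792.0)
delta = 3.159 um


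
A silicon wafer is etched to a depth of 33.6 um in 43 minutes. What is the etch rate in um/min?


Step 1: Etch rate = depth / time
Step 2: rate = 33.6 / 43
rate = 0.781 um/min


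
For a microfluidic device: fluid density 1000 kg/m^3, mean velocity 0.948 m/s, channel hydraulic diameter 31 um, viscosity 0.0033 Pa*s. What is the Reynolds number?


Step 1: Convert Dh to meters: Dh = 31e-6 m
Step 2: Re = rho * v * Dh / mu
Re = 1000 * 0.948 * 31e-6 / 0.0033
Re = 8.905


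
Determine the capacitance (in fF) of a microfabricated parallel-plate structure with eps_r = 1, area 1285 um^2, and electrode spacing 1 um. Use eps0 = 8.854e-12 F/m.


Step 1: Convert area to m^2: A = 1285e-12 m^2
Step 2: Convert gap to m: d = 1e-6 m
Step 3: C = eps0 * eps_r * A / d
C = 8.854e-12 * 1 * 1285e-12 / 1e-6
Step 4: Convert to fF (multiply by 1e15).
C = 11.38 fF


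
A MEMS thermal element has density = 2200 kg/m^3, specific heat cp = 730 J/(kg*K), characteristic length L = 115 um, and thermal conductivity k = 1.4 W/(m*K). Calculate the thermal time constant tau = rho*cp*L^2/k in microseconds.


Step 1: Convert L to m: L = 115e-6 m
Step 2: L^2 = (115e-6)^2 = 1.3225e-08 m^2
Step 3: tau = 2200 * 730 * 1.3225e-08 / 1.4 = 1.517096429e-02 s
Step 4: Convert to microseconds (multiply by 1e6).
tau = 15170.964 us


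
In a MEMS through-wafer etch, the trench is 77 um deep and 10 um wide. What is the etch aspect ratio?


Step 1: AR = depth / width
Step 2: AR = 77 / 10
AR = 7.7


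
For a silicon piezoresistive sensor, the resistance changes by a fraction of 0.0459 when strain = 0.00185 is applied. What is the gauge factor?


Step 1: Identify values.
dR/R = 0.0459, strain = 0.00185
Step 2: GF = (dR/R) / strain = 0.0459 / 0.00185
GF = 24.8


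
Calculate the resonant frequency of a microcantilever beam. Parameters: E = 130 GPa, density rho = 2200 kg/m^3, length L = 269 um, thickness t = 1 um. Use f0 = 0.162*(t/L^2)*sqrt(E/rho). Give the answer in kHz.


Step 1: Convert units to SI.
t_SI = 1e-6 m, L_SI = 269e-6 m
Step 2: Calculate sqrt(E/rho).
sqrt(130e9 / 2200) = 7687.06 m/s
Step 3: Compute f0.
f0 = 0.162 * 1e-6 / (269e-6)^2 * 7687.06 = 17209.6 Hz = 17.21 kHz


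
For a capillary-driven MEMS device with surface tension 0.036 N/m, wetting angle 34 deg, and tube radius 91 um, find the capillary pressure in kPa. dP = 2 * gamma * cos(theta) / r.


Step 1: cos(34 deg) = 0.829
Step 2: Convert r to m: r = 91e-6 m
Step 3: dP = 2 * 0.036 * 0.829 / 91e-6 = 655.9 Pa
Step 4: Convert Pa to kPa (divide by 1000).
dP = 0.66 kPa


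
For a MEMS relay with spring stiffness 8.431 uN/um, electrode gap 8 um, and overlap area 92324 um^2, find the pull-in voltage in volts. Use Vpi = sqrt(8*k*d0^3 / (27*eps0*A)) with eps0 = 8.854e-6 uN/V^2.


Step 1: Compute numerator: 8 * k * d0^3 = 8 * 8.431 * 8^3 = 34533.376
Step 2: Compute denominator: 27 * eps0 * A = 27 * 8.854e-6 * 92324 = 22.070791
Step 3: Vpi = sqrt(34533.376 / 22.070791)
Vpi = 39.56 V


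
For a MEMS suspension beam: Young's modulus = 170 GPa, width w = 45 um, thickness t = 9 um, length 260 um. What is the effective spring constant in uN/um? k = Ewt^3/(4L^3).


Step 1: Convert E to consistent units (1 GPa = 1000 uN/um^2).
E = 170 GPa = 170000 uN/um^2
Step 2: Compute t^3 = 9^3 = 729
Step 3: Compute L^3 = 260^3 = 17576000
Step 4: k = 170000 * 45 * 729 / (4 * 17576000)
k = 79.3248 uN/um


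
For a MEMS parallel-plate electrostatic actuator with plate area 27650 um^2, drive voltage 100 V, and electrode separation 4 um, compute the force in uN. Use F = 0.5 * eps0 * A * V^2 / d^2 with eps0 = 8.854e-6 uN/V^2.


Step 1: Identify parameters.
eps0 = 8.854e-6 uN/V^2, A = 27650 um^2, V = 100 V, d = 4 um
Step 2: Compute V^2 = 100^2 = 10000
Step 3: Compute d^2 = 4^2 = 16
Step 4: F = 0.5 * 8.854e-6 * 27650 * 10000 / 16
F = 76.504 uN


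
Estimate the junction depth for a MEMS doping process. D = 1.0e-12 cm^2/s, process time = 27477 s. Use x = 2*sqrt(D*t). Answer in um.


Step 1: Compute D*t = 1.0e-12 * 27477 = 2.7477e-08 cm^2
Step 2: sqrt(D*t) = 1.65762e-04 cm
Step 3: x = 2 * 1.65762e-04 cm = 3.31524e-04 cm
Step 4: Convert to um (1 cm = 1e4 um): x = 3.315 um


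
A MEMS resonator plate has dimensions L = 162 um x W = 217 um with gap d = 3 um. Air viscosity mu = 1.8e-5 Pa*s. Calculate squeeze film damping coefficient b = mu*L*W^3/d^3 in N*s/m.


Step 1: Convert to SI.
L = 162e-6 m, W = 217e-6 m, d = 3e-6 m
Step 2: W^3 = (217e-6)^3 = 1.02e-11 m^3
Step 3: d^3 = (3e-6)^3 = 2.70e-17 m^3
Step 4: b = 1.8e-5 * 162e-6 * 1.02e-11 / 2.70e-17
b = 1.10e-03 N*s/m


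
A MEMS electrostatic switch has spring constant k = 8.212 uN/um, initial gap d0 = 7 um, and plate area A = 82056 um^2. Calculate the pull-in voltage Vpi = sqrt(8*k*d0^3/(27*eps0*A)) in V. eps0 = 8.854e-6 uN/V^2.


Step 1: Compute numerator: 8 * k * d0^3 = 8 * 8.212 * 7^3 = 22533.728
Step 2: Compute denominator: 27 * eps0 * A = 27 * 8.854e-6 * 82056 = 19.616143
Step 3: Vpi = sqrt(22533.728 / 19.616143)
Vpi = 33.89 V


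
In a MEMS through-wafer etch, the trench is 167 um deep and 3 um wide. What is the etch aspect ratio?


Step 1: AR = depth / width
Step 2: AR = 167 / 3
AR = 55.7


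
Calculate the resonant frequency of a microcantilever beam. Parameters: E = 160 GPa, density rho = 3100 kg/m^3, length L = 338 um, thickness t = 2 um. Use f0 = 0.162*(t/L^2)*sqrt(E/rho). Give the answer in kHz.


Step 1: Convert units to SI.
t_SI = 2e-6 m, L_SI = 338e-6 m
Step 2: Calculate sqrt(E/rho).
sqrt(160e9 / 3100) = 7184.21 m/s
Step 3: Compute f0.
f0 = 0.162 * 2e-6 / (338e-6)^2 * 7184.21 = 20374.7 Hz = 20.37 kHz


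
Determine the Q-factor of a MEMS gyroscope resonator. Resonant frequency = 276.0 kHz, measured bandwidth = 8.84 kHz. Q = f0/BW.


Step 1: Q = f0 / bandwidth
Step 2: Q = 276.0 / 8.84
Q = 31.2


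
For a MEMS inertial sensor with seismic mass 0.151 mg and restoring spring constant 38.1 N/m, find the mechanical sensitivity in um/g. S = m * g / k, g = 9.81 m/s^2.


Step 1: Convert mass: m = 0.151 mg = 1.51e-07 kg
Step 2: S = m * g / k = 1.51e-07 * 9.81 / 38.1
Step 3: S = 3.89e-08 m/g
Step 4: Convert to um/g: S = 0.039 um/g


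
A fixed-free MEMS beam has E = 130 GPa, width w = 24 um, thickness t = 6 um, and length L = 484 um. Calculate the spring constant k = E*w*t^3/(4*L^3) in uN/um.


Step 1: Convert E to consistent units (1 GPa = 1000 uN/um^2).
E = 130 GPa = 130000 uN/um^2
Step 2: Compute t^3 = 6^3 = 216
Step 3: Compute L^3 = 484^3 = 113379904
Step 4: k = 130000 * 24 * 216 / (4 * 113379904)
k = 1.486 uN/um


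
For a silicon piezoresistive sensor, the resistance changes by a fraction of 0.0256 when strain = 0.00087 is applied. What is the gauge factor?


Step 1: Identify values.
dR/R = 0.0256, strain = 0.00087
Step 2: GF = (dR/R) / strain = 0.0256 / 0.00087
GF = 29.4


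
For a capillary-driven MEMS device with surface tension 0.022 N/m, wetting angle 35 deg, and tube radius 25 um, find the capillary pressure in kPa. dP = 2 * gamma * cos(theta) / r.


Step 1: cos(35 deg) = 0.8192
Step 2: Convert r to m: r = 25e-6 m
Step 3: dP = 2 * 0.022 * 0.8192 / 25e-6 = 1441.8 Pa
Step 4: Convert Pa to kPa (divide by 1000).
dP = 1.44 kPa


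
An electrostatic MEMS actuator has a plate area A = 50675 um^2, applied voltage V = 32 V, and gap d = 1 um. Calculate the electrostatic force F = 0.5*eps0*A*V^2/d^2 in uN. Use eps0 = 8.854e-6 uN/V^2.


Step 1: Identify parameters.
eps0 = 8.854e-6 uN/V^2, A = 50675 um^2, V = 32 V, d = 1 um
Step 2: Compute V^2 = 32^2 = 1024
Step 3: Compute d^2 = 1^2 = 1
Step 4: F = 0.5 * 8.854e-6 * 50675 * 1024 / 1
F = 229.722 uN


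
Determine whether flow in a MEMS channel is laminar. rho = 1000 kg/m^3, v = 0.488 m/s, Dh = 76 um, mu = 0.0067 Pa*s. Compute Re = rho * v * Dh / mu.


Step 1: Convert Dh to meters: Dh = 76e-6 m
Step 2: Re = rho * v * Dh / mu
Re = 1000 * 0.488 * 76e-6 / 0.0067
Re = 5.536
Since Re = 5.536 is below ~2300, the flow is laminar.


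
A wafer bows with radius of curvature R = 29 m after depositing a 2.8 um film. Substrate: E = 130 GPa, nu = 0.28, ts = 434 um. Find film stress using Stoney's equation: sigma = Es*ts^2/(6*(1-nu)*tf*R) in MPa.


Step 1: Compute numerator: Es * ts^2 = 130 * 434^2 = 24486280 (GPa*um^2)
Step 2: Compute denominator (R in um): 6*(1-nu)*tf*R = 6*0.72*2.8*29e6 = 350784000.0 (um^2)
Step 3: sigma (GPa) = 24486280 / 350784000.0 = 6.9804e-02 GPa
Step 4: Convert to MPa (x1000): sigma = 69.8 MPa


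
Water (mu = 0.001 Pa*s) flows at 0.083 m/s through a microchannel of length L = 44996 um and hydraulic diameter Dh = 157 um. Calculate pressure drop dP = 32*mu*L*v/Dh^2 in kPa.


Step 1: Convert to SI: L = 44996e-6 m, Dh = 157e-6 m
Step 2: dP = 32 * 0.001 * 44996e-6 * 0.083 / (157e-6)^2
Step 3: dP = 4848.45 Pa
Step 4: Convert to kPa: dP = 4.85 kPa


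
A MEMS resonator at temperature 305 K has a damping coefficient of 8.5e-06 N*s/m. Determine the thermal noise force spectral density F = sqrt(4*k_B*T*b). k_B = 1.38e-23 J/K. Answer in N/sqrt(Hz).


Step 1: Compute 4 * k_B * T * b
= 4 * 1.38e-23 * 305 * 8.5e-06
= 1.4311e-25 N^2/Hz
Step 2: F_noise = sqrt(1.4311e-25)
F_noise = 3.78e-13 N/sqrt(Hz)


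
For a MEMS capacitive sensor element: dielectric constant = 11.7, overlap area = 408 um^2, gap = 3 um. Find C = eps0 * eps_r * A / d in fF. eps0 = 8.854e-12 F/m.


Step 1: Convert area to m^2: A = 408e-12 m^2
Step 2: Convert gap to m: d = 3e-6 m
Step 3: C = eps0 * eps_r * A / d
C = 8.854e-12 * 11.7 * 408e-12 / 3e-6
Step 4: Convert to fF (multiply by 1e15).
C = 14.09 fF


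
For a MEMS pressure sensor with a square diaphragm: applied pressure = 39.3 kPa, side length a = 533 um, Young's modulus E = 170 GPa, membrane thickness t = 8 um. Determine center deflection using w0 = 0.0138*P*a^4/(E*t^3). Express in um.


Step 1: Convert pressure to compatible units (E is in GPa, so P in GPa).
P = 39.3 kPa = 39.3e-6 GPa
Step 2: Compute numerator: 0.0138 * P * a^4.
a^4 = 533^4 = 80706559921
numerator = 0.0138 * 39.3e-6 * 80706559921 = 4.37704e+04
Step 3: Compute denominator: E * t^3 = 170 * 8^3 = 87040
Step 4: w0 = numerator / denominator = 4.37704e+04 / 87040 = 0.5029 um


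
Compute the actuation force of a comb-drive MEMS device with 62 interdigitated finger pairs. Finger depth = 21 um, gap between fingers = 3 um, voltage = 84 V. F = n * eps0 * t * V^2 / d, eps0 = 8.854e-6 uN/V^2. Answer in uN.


Step 1: Parameters: n=62, eps0=8.854e-6 uN/V^2, t=21 um, V=84 V, d=3 um
Step 2: V^2 = 7056
Step 3: F = 62 * 8.854e-6 * 21 * 7056 / 3
F = 27.114 uN


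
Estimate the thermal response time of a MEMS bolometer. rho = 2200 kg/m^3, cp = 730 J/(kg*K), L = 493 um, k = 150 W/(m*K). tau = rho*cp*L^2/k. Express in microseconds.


Step 1: Convert L to m: L = 493e-6 m
Step 2: L^2 = (493e-6)^2 = 2.43049e-07 m^2
Step 3: tau = 2200 * 730 * 2.43049e-07 / 150 = 2.60224463e-03 s
Step 4: Convert to microseconds (multiply by 1e6).
tau = 2602.245 us


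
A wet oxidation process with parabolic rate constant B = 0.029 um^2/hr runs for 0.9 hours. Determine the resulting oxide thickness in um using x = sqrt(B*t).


Step 1: Compute B*t = 0.029 * 0.9 = 0.0261
Step 2: x = sqrt(0.0261)
x = 0.162 um


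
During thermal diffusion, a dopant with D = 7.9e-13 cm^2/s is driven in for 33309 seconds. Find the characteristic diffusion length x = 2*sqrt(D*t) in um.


Step 1: Compute D*t = 7.9e-13 * 33309 = 2.631411e-08 cm^2
Step 2: sqrt(D*t) = 1.62216e-04 cm
Step 3: x = 2 * 1.62216e-04 cm = 3.24432e-04 cm
Step 4: Convert to um (1 cm = 1e4 um): x = 3.244 um


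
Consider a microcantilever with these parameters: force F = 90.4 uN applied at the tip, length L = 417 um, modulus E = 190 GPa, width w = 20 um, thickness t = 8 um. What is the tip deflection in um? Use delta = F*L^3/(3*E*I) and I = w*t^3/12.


Step 1: Calculate the second moment of area.
I = w * t^3 / 12 = 20 * 8^3 / 12 = 853.3333 um^4
Step 2: Convert E to consistent units (1 GPa = 1000 uN/um^2).
E = 190 GPa = 190000 uN/um^2
Step 3: Calculate tip deflection.
delta = F * L^3 / (3 * E * I)
delta = 90.4 * 417^3 / (3 * 190000 * 853.3333)
delta = 13.4767 um


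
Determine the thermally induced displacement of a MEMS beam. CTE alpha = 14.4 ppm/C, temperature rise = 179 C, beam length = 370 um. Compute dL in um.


Step 1: Convert CTE: alpha = 14.4 ppm/C = 14.4e-6 /C
Step 2: dL = 14.4e-6 * 179 * 370
dL = 0.9537 um


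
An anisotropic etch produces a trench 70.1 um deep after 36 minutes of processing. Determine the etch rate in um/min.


Step 1: Etch rate = depth / time
Step 2: rate = 70.1 / 36
rate = 1.947 um/min


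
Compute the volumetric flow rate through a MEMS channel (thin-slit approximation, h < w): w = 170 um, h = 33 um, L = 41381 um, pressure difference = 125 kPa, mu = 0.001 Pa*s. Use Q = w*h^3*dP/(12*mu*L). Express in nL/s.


Step 1: Convert all dimensions to SI (meters).
w = 170e-6 m, h = 33e-6 m, L = 41381e-6 m, dP = 125e3 Pa
Step 2: Q = w * h^3 * dP / (12 * mu * L)
Q = 170e-6 * (33e-6)^3 * 125e3 / (12 * 0.001 * 41381e-6) = 1.53786611e-09 m^3/s
Step 3: Convert Q from m^3/s to nL/s (1 m^3 = 1e12 nL, so multiply by 1e12).
Q = 1537.866 nL/s


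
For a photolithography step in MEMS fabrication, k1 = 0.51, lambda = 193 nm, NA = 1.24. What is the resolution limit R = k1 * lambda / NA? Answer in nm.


Step 1: Identify values: k1 = 0.51, lambda = 193 nm, NA = 1.24
Step 2: R = k1 * lambda / NA
R = 0.51 * 193 / 1.24
R = 79.4 nm


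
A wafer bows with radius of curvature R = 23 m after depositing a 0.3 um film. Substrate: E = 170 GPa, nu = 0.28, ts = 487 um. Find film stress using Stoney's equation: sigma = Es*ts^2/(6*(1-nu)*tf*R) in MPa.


Step 1: Compute numerator: Es * ts^2 = 170 * 487^2 = 40318730 (GPa*um^2)
Step 2: Compute denominator (R in um): 6*(1-nu)*tf*R = 6*0.72*0.3*23e6 = 29808000.0 (um^2)
Step 3: sigma (GPa) = 40318730 / 29808000.0 = 1.352614e+00 GPa
Step 4: Convert to MPa (x1000): sigma = 1352.6 MPa


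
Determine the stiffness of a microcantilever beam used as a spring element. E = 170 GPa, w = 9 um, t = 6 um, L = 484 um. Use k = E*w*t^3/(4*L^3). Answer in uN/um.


Step 1: Convert E to consistent units (1 GPa = 1000 uN/um^2).
E = 170 GPa = 170000 uN/um^2
Step 2: Compute t^3 = 6^3 = 216
Step 3: Compute L^3 = 484^3 = 113379904
Step 4: k = 170000 * 9 * 216 / (4 * 113379904)
k = 0.7287 uN/um


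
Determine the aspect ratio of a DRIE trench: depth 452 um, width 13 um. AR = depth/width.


Step 1: AR = depth / width
Step 2: AR = 452 / 13
AR = 34.8


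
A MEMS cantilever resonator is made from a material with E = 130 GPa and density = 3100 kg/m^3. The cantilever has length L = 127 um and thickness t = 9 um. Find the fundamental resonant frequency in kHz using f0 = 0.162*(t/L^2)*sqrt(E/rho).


Step 1: Convert units to SI.
t_SI = 9e-6 m, L_SI = 127e-6 m
Step 2: Calculate sqrt(E/rho).
sqrt(130e9 / 3100) = 6475.76 m/s
Step 3: Compute f0.
f0 = 0.162 * 9e-6 / (127e-6)^2 * 6475.76 = 585384.0 Hz = 585.38 kHz


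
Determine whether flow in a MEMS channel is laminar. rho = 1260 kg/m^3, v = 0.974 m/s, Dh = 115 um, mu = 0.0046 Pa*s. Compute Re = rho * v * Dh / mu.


Step 1: Convert Dh to meters: Dh = 115e-6 m
Step 2: Re = rho * v * Dh / mu
Re = 1260 * 0.974 * 115e-6 / 0.0046
Re = 30.681
Since Re = 30.681 is below ~2300, the flow is laminar.


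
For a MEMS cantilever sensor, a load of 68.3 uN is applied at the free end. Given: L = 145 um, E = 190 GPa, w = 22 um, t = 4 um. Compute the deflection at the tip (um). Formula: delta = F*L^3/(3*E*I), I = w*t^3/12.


Step 1: Calculate the second moment of area.
I = w * t^3 / 12 = 22 * 4^3 / 12 = 117.3333 um^4
Step 2: Convert E to consistent units (1 GPa = 1000 uN/um^2).
E = 190 GPa = 190000 uN/um^2
Step 3: Calculate tip deflection.
delta = F * L^3 / (3 * E * I)
delta = 68.3 * 145^3 / (3 * 190000 * 117.3333)
delta = 3.1134 um


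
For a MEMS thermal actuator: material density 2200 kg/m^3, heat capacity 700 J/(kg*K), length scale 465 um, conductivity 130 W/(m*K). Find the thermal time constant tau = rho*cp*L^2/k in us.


Step 1: Convert L to m: L = 465e-6 m
Step 2: L^2 = (465e-6)^2 = 2.16225e-07 m^2
Step 3: tau = 2200 * 700 * 2.16225e-07 / 130 = 2.56143462e-03 s
Step 4: Convert to microseconds (multiply by 1e6).
tau = 2561.435 us


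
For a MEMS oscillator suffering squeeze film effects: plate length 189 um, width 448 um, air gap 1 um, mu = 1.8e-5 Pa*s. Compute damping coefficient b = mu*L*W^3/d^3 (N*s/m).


Step 1: Convert to SI.
L = 189e-6 m, W = 448e-6 m, d = 1e-6 m
Step 2: W^3 = (448e-6)^3 = 8.99e-11 m^3
Step 3: d^3 = (1e-6)^3 = 1.00e-18 m^3
Step 4: b = 1.8e-5 * 189e-6 * 8.99e-11 / 1.00e-18
b = 3.06e-01 N*s/m


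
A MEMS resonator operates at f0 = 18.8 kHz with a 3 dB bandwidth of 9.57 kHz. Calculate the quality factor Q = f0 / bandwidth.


Step 1: Q = f0 / bandwidth
Step 2: Q = 18.8 / 9.57
Q = 2.0


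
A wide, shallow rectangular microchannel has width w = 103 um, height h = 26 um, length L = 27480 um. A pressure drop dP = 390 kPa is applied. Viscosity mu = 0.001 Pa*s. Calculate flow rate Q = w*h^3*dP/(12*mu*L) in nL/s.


Step 1: Convert all dimensions to SI (meters).
w = 103e-6 m, h = 26e-6 m, L = 27480e-6 m, dP = 390e3 Pa
Step 2: Q = w * h^3 * dP / (12 * mu * L)
Q = 103e-6 * (26e-6)^3 * 390e3 / (12 * 0.001 * 27480e-6) = 2.14103566e-09 m^3/s
Step 3: Convert Q from m^3/s to nL/s (1 m^3 = 1e12 nL, so multiply by 1e12).
Q = 2141.036 nL/s


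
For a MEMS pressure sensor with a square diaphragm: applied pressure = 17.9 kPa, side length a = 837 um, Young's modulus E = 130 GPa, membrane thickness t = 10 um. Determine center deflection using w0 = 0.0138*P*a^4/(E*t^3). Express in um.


Step 1: Convert pressure to compatible units (E is in GPa, so P in GPa).
P = 17.9 kPa = 17.9e-6 GPa
Step 2: Compute numerator: 0.0138 * P * a^4.
a^4 = 837^4 = 490796923761
numerator = 0.0138 * 17.9e-6 * 490796923761 = 1.21237e+05
Step 3: Compute denominator: E * t^3 = 130 * 10^3 = 130000
Step 4: w0 = numerator / denominator = 1.21237e+05 / 130000 = 0.9326 um


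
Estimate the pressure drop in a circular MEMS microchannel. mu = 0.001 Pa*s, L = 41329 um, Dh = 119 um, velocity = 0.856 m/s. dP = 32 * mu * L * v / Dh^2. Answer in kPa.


Step 1: Convert to SI: L = 41329e-6 m, Dh = 119e-6 m
Step 2: dP = 32 * 0.001 * 41329e-6 * 0.856 / (119e-6)^2
Step 3: dP = 79943.79 Pa
Step 4: Convert to kPa: dP = 79.94 kPa
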